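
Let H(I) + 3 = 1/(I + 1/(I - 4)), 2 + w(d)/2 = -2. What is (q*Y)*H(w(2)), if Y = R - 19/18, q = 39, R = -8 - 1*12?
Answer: 497627/194 ≈ 2565.1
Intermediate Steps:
R = -20 (R = -8 - 12 = -20)
w(d) = -8 (w(d) = -4 + 2*(-2) = -4 - 4 = -8)
H(I) = -3 + 1/(I + 1/(-4 + I)) (H(I) = -3 + 1/(I + 1/(I - 4)) = -3 + 1/(I + 1/(-4 + I)))
Y = -379/18 (Y = -20 - 19/18 = -379/18 ≈ -21.056)
(q*Y)*H(w(2)) = (39*(-379/18))*((-7 - 3*(-8)**2 + 13*(-8))/(1 + (-8)**2 - 4*(-8))) = -4927*(-7 - 3*64 - 104)/(6*(1 + 64 + 32)) = -4927*(-7 - 192 - 104)/(6*97) = -4927*(-303)/582 = -4927/6*(-303/97) = 497627/194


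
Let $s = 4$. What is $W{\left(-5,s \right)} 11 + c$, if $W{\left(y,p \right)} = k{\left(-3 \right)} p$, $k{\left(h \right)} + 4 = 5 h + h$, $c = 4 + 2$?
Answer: $-962$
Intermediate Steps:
$c = 6$
$k{\left(h \right)} = -4 + 6 h$ ($k{\left(h \right)} = -4 + \left(5 h + h\right) = -4 + 6 h$)
$W{\left(y,p \right)} = - 22 p$ ($W{\left(y,p \right)} = \left(-4 + 6 \left(-3\right)\right) p = \left(-4 - 18\right) p = - 22 p$)
$W{\left(-5,s \right)} 11 + c = \left(-22\right) 4 \cdot 11 + 6 = \left(-88\right) 11 + 6 = -968 + 6 = -962$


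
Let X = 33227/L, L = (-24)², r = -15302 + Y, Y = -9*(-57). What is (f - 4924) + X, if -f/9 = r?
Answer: 73863179/576 ≈ 1.2823e+5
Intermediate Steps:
Y = 513
r = -14789 (r = -15302 + 513 = -14789)
f = 133101 (f = -9*(-14789) = 133101)
L = 576
X = 33227/576 ≈ 57.686
(f - 4924) + X = (133101 - 4924) + 33227/576 = 128177 + 33227/576 = 73863179/576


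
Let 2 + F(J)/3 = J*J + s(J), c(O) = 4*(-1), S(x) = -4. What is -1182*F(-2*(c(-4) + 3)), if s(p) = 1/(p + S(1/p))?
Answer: -5319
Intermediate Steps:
s(p) = 1/(-4 + p) (s(p) = 1/(p - 4) = 1/(-4 + p))
c(O) = -4
F(J) = -6 + 3*J² + 3/(-4 + J) (F(J) = -6 + 3*(J*J + 1/(-4 + J)) = -6 + 3*(J² + 1/(-4 + J)) = -6 + (3*J² + 3/(-4 + J)) = -6 + 3*J² + 3/(-4 + J))
-1182*F(-2*(c(-4) + 3)) = -3546*(1 + (-4 - 2*(-4 + 3))*(-2 + (-2*(-4 + 3))²))/(-4 - 2*(-4 + 3)) = -3546*(1 + (-4 - 2*(-1))*(-2 + (-2*(-1))²))/(-4 - 2*(-1)) = -3546*(1 + (-4 + 2)*(-2 + 2²))/(-4 + 2) = -3546*(1 - 2*(-2 + 4))/(-2) = -3546*(-1)*(1 - 2*2)/2 = -3546*(-1)*(1 - 4)/2 = -3546*(-1)*(-3)/2 = -1182*9/2 = -5319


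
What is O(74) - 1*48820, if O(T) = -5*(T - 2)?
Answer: -49180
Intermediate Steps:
O(T) = 10 - 5*T (O(T) = -5*(-2 + T) = 10 - 5*T)
O(74) - 1*48820 = (10 - 5*74) - 1*48820 = (10 - 370) - 48820 = -360 - 48820 = -49180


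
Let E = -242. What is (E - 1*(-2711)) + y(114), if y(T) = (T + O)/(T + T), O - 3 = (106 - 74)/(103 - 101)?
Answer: 29635/12 ≈ 2469.6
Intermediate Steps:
O = 19 (O = 3 + (106 - 74)/(103 - 101) = 3 + 32/2 = 3 + 32*(½) = 3 + 16 = 19)
y(T) = (19 + T)/(2*T) (y(T) = (T + 19)/(T + T) = (19 + T)/((2*T)) = (19 + T)*(1/(2*T)) = (19 + T)/(2*T))
(E - 1*(-2711)) + y(114) = (-242 - 1*(-2711)) + (½)*(19 + 114)/114 = (-242 + 2711) + (½)*(1/114)*133 = 2469 + 7/12 = 29635/12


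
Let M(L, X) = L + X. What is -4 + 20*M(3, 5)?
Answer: 156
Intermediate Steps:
-4 + 20*M(3, 5) = -4 + 20*(3 + 5) = -4 + 20*8 = -4 + 160 = 156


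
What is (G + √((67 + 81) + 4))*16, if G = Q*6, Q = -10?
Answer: -960 + 32*√38 ≈ -762.74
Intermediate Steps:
G = -60 (G = -10*6 = -60)
(G + √((67 + 81) + 4))*16 = (-60 + √((67 + 81) + 4))*16 = (-60 + √(148 + 4))*16 = (-60 + √152)*16 = (-60 + 2*√38)*16 = -960 + 32*√38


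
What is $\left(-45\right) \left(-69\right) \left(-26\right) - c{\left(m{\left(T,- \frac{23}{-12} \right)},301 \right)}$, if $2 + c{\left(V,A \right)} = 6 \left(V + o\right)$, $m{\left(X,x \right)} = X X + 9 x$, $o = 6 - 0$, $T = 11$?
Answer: $- \frac{163187}{2} \approx -81594.0$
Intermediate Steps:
$o = 6$ ($o = 6 + 0 = 6$)
$m{\left(X,x \right)} = X^{2} + 9 x$
$c{\left(V,A \right)} = 34 + 6 V$ ($c{\left(V,A \right)} = -2 + 6 \left(V + 6\right) = -2 + 6 \left(6 + V\right) = -2 + \left(36 + 6 V\right) = 34 + 6 V$)
$\left(-45\right) \left(-69\right) \left(-26\right) - c{\left(m{\left(T,- \frac{23}{-12} \right)},301 \right)} = \left(-45\right) \left(-69\right) \left(-26\right) - \left(34 + 6 \left(11^{2} + 9 \left(- \frac{23}{-12}\right)\right)\right) = 3105 \left(-26\right) - \left(34 + 6 \left(121 + 9 \left(\left(-23\right) \left(- \frac{1}{12}\right)\right)\right)\right) = -80730 - \left(34 + 6 \left(121 + 9 \cdot \frac{23}{12}\right)\right) = -80730 - \left(34 + 6 \left(121 + \frac{69}{4}\right)\right) = -80730 - \left(34 + 6 \cdot \frac{553}{4}\right) = -80730 - \left(34 + \frac{1659}{2}\right) = -80730 - \frac{1727}{2} = - \frac{163187}{2}$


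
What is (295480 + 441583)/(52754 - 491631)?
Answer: -737063/438877 ≈ -1.6794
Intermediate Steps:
(295480 + 441583)/(52754 - 491631) = 737063/(-438877) = 737063*(-1/438877) = -737063/438877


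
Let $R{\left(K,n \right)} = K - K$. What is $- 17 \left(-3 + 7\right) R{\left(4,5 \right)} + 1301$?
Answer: $1301$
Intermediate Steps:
$R{\left(K,n \right)} = 0$
$- 17 \left(-3 + 7\right) R{\left(4,5 \right)} + 1301 = - 17 \left(-3 + 7\right) 0 + 1301 = \left(-17\right) 4 \cdot 0 + 1301 = \left(-68\right) 0 + 1301 = 0 + 1301 = 1301$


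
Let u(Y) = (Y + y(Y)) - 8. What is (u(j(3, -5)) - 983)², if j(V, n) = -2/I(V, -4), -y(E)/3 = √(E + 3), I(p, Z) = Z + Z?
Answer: 15705837/16 + 11889*√13/4 ≈ 9.9233e+5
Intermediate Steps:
I(p, Z) = 2*Z
y(E) = -3*√(3 + E) (y(E) = -3*√(E + 3) = -3*√(3 + E))
j(V, n) = ¼ (j(V, n) = -2/(2*(-4)) = -2/(-8) = -2*(-⅛) = ¼)
u(Y) = -8 + Y - 3*√(3 + Y) (u(Y) = (Y - 3*√(3 + Y)) - 8 = -8 + Y - 3*√(3 + Y))
(u(j(3, -5)) - 983)² = ((-8 + ¼ - 3*√(3 + ¼)) - 983)² = ((-8 + ¼ - 3*√13/2) - 983)² = ((-31/4 - 3*√13/2) - 983)² = (-3963/4 - 3*√13/2)²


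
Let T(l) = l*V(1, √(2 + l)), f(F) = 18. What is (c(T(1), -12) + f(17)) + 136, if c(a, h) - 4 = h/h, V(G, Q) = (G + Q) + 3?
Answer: 159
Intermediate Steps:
V(G, Q) = 3 + G + Q
T(l) = l*(4 + √(2 + l)) (T(l) = l*(3 + 1 + √(2 + l)) = l*(4 + √(2 + l)))
c(a, h) = 5 (c(a, h) = 4 + h/h = 4 + 1 = 5)
(c(T(1), -12) + f(17)) + 136 = (5 + 18) + 136 = 23 + 136 = 159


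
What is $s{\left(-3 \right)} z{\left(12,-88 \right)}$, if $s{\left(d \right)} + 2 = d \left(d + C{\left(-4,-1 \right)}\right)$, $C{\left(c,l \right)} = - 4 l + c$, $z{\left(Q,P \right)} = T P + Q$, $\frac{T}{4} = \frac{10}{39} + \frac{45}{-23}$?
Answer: $\frac{3832948}{897} \approx 4273.1$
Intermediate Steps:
$T = - \frac{6100}{897}$ ($T = 4 \left(\frac{10}{39} + \frac{45}{-23}\right) = 4 \left(10 \cdot \frac{1}{39} + 45 \left(- \frac{1}{23}\right)\right) = 4 \left(\frac{10}{39} - \frac{45}{23}\right) = 4 \left(- \frac{1525}{897}\right) = - \frac{6100}{897} \approx -6.8004$)
$z{\left(Q,P \right)} = Q - \frac{6100 P}{897}$ ($z{\left(Q,P \right)} = - \frac{6100 P}{897} + Q = Q - \frac{6100 P}{897}$)
$C{\left(c,l \right)} = c - 4 l$
$s{\left(d \right)} = -2 + d^{2}$ ($s{\left(d \right)} = -2 + d \left(d - 0\right) = -2 + d \left(d + \left(-4 + 4\right)\right) = -2 + d \left(d + 0\right) = -2 + d d = -2 + d^{2}$)
$s{\left(-3 \right)} z{\left(12,-88 \right)} = \left(-2 + \left(-3\right)^{2}\right) \left(12 - - \frac{536800}{897}\right) = \left(-2 + 9\right) \left(12 + \frac{536800}{897}\right) = 7 \cdot \frac{547564}{897} = \frac{3832948}{897}$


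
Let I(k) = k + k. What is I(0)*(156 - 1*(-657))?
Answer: 0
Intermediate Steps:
I(k) = 2*k
I(0)*(156 - 1*(-657)) = (2*0)*(156 - 1*(-657)) = 0*(156 + 657) = 0*813 = 0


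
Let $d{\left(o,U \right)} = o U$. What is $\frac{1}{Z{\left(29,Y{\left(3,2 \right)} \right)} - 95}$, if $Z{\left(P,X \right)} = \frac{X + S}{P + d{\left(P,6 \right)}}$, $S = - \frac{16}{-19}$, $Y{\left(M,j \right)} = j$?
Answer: $- \frac{3857}{366361} \approx -0.010528$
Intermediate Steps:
$d{\left(o,U \right)} = U o$
$S = \frac{16}{19}$ ($S = \left(-16\right) \left(- \frac{1}{19}\right) = \frac{16}{19} \approx 0.8421$)
$Z{\left(P,X \right)} = \frac{\frac{16}{19} + X}{7 P}$ ($Z{\left(P,X \right)} = \frac{X + \frac{16}{19}}{P + 6 P} = \frac{\frac{16}{19} + X}{7 P}$)
$\frac{1}{Z{\left(29,Y{\left(3,2 \right)} \right)} - 95} = \frac{1}{\frac{16 + 19 \cdot 2}{133 \cdot 29} - 95} = \frac{1}{\frac{1}{133} \cdot \frac{1}{29} \left(16 + 38\right) + \left(-307 + 212\right)} = \frac{1}{\frac{1}{133} \cdot \frac{1}{29} \cdot 54 - 95} = \frac{1}{\frac{54}{3857} - 95} = \frac{1}{- \frac{366361}{3857}} = - \frac{3857}{366361}$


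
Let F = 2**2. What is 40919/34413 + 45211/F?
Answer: 1556009819/137652 ≈ 11304.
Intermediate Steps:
F = 4
40919/34413 + 45211/F = 40919/34413 + 45211/4 = 1556009819/137652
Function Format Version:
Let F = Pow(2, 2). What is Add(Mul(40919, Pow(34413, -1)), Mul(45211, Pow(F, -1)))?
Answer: Rational(1556009819, 137652) ≈ 11304.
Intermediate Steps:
F = 4
Add(Mul(40919, Pow(34413, -1)), Mul(45211, Pow(F, -1))) = Add(Mul(40919, Pow(34413, -1)), Mul(45211, Pow(4, -1))) = Add(Mul(40919, Rational(1, 34413)), Mul(45211, Rational(1, 4))) = Add(Rational(40919, 34413), Rational(45211, 4)) = Rational(1556009819, 137652)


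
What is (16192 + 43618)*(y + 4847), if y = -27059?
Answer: -1328499720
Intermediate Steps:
(16192 + 43618)*(y + 4847) = (16192 + 43618)*(-27059 + 4847) = 59810*(-22212) = -1328499720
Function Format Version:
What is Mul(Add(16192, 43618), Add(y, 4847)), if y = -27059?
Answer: -1328499720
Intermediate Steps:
Mul(Add(16192, 43618), Add(y, 4847)) = Mul(Add(16192, 43618), Add(-27059, 4847)) = Mul(59810, -22212) = -1328499720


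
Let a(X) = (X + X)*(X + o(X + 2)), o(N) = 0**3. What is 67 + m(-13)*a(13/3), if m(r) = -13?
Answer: -3791/9 ≈ -421.22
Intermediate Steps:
o(N) = 0
a(X) = 2*X**2 (a(X) = (X + X)*(X + 0) = (2*X)*X = 2*X**2)
67 + m(-13)*a(13/3) = 67 - 26*(13/3)**2 = 67 - 26*169/9 = 67 - 13*338/9 = 67 - 4394/9 = -3791/9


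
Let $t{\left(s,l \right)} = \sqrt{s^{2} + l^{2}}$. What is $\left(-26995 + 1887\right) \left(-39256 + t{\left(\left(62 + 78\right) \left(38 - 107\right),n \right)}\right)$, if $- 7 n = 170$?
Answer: $985639648 - \frac{251080 \sqrt{45724933}}{7} \approx 7.431 \cdot 10^{8}$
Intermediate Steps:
$n = - \frac{170}{7}$ ($n = \left(- \frac{1}{7}\right) 170 = - \frac{170}{7} \approx -24.286$)
$t{\left(s,l \right)} = \sqrt{l^{2} + s^{2}}$
$\left(-26995 + 1887\right) \left(-39256 + t{\left(\left(62 + 78\right) \left(38 - 107\right),n \right)}\right) = \left(-26995 + 1887\right) \left(-39256 + \sqrt{\left(- \frac{170}{7}\right)^{2} + \left(\left(62 + 78\right) \left(38 - 107\right)\right)^{2}}\right) = - 25108 \left(-39256 + \sqrt{\frac{28900}{49} + \left(140 \left(-69\right)\right)^{2}}\right) = - 25108 \left(-39256 + \sqrt{\frac{28900}{49} + \left(-9660\right)^{2}}\right) = - 25108 \left(-39256 + \sqrt{\frac{28900}{49} + 93315600}\right) = - 25108 \left(-39256 + \sqrt{\frac{4572493300}{49}}\right) = - 25108 \left(-39256 + \frac{10 \sqrt{45724933}}{7}\right) = 985639648 - \frac{251080 \sqrt{45724933}}{7}$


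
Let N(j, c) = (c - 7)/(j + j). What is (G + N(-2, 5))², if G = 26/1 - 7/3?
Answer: 21025/36 ≈ 584.03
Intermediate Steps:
N(j, c) = (-7 + c)/(2*j) (N(j, c) = (-7 + c)/((2*j)) = (-7 + c)*(1/(2*j)) = (-7 + c)/(2*j))
G = 71/3 (G = 26*1 - 7*⅓ = 26 - 7/3 = 71/3 ≈ 23.667)
(G + N(-2, 5))² = (71/3 + (½)*(-7 + 5)/(-2))² = (71/3 + (½)*(-½)*(-2))² = (71/3 + ½)² = (145/6)² = 21025/36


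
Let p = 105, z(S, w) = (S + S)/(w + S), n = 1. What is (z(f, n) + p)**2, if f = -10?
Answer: 931225/81 ≈ 11497.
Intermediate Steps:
z(S, w) = 2*S/(S + w) (z(S, w) = (2*S)/(S + w) = 2*S/(S + w))
(z(f, n) + p)**2 = (2*(-10)/(-10 + 1) + 105)**2 = (2*(-10)/(-9) + 105)**2 = (2*(-10)*(-1/9) + 105)**2 = (20/9 + 105)**2 = (965/9)**2 = 931225/81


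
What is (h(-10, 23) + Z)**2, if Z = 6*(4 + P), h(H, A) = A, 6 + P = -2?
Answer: 1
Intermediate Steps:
P = -8 (P = -6 - 2 = -8)
Z = -24 (Z = 6*(4 - 8) = 6*(-4) = -24)
(h(-10, 23) + Z)**2 = (23 - 24)**2 = (-1)**2 = 1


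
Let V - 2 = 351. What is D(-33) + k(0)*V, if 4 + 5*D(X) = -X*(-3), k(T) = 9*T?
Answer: -103/5 ≈ -20.600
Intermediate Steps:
V = 353 (V = 2 + 351 = 353)
D(X) = -⅘ + 3*X/5 (D(X) = -⅘ + (-X*(-3))/5 = -⅘ + (3*X)/5 = -⅘ + 3*X/5)
D(-33) + k(0)*V = (-⅘ + (⅗)*(-33)) + (9*0)*353 = (-⅘ - 99/5) + 0*353 = -103/5 + 0 = -103/5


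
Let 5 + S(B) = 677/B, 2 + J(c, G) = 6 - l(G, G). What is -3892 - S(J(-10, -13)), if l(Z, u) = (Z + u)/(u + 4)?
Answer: -44963/10 ≈ -4496.3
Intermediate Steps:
l(Z, u) = (Z + u)/(4 + u)
J(c, G) = 4 - 2*G/(4 + G) (J(c, G) = -2 + (6 - (G + G)/(4 + G)) = -2 + (6 - 2*G/(4 + G)) = 4 - 2*G/(4 + G))
S(B) = -5 + 677/B
-3892 - S(J(-10, -13)) = -3892 - (-5 + 677/((2*(8 - 13)/(4 - 13)))) = -3892 - (-5 + 677/((2*(-5)/(-9)))) = -3892 - (-5 + 677/((2*(-⅑)*(-5)))) = -3892 - (-5 + 677/(10/9)) = -3892 - (-5 + 677*(9/10)) = -3892 - (-5 + 6093/10) = -3892 - 1*6043/10 = -3892 - 6043/10 = -44963/10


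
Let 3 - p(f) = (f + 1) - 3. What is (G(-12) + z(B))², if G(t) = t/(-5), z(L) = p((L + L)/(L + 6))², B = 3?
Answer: 908209/2025 ≈ 448.50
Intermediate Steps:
p(f) = 5 - f (p(f) = 3 - ((f + 1) - 3) = 3 - ((1 + f) - 3) = 3 - (-2 + f) = 3 + (2 - f) = 5 - f)
z(L) = (5 - 2*L/(6 + L))² (z(L) = (5 - (L + L)/(L + 6))² = (5 - 2*L/(6 + L))²)
G(t) = -t/5 (G(t) = t*(-⅕) = -t/5)
(G(-12) + z(B))² = (-⅕*(-12) + 9*(10 + 3)²/(6 + 3)²)² = (12/5 + 9*13²/9²)² = (12/5 + 9*(1/81)*169)² = (12/5 + 169/9)² = (953/45)² = 908209/2025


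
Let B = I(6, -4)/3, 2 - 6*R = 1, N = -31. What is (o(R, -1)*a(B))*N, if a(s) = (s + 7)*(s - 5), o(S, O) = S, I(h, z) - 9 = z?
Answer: 4030/27 ≈ 149.26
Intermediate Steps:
I(h, z) = 9 + z
R = 1/6 (R = 1/3 - 1/6*1 = 1/3 - 1/6 = 1/6 ≈ 0.16667)
B = 5/3 (B = (9 - 4)/3 = 5*(1/3) = 5/3 ≈ 1.6667)
a(s) = (-5 + s)*(7 + s) (a(s) = (7 + s)*(-5 + s) = (-5 + s)*(7 + s))
(o(R, -1)*a(B))*N = ((-35 + (5/3)**2 + 2*(5/3))/6)*(-31) = ((-35 + 25/9 + 10/3)/6)*(-31) = ((1/6)*(-260/9))*(-31) = -130/27*(-31) = 4030/27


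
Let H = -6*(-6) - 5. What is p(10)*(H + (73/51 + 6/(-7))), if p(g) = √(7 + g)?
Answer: 11272*√17/357 ≈ 130.18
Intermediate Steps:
H = 31 (H = 36 - 5 = 31)
p(10)*(H + (73/51 + 6/(-7))) = √(7 + 10)*(31 + (73/51 + 6/(-7))) = √17*(31 + (73*(1/51) + 6*(-⅐))) = √17*(31 + (73/51 - 6/7)) = √17*(31 + 205/357) = √17*(11272/357) = 11272*√17/357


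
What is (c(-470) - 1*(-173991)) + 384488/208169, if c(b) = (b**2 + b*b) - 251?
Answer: 9856671596/16013 ≈ 6.1554e+5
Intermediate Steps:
c(b) = -251 + 2*b**2 (c(b) = (b**2 + b**2) - 251 = 2*b**2 - 251 = -251 + 2*b**2)
(c(-470) - 1*(-173991)) + 384488/208169 = ((-251 + 2*(-470)**2) - 1*(-173991)) + 384488/208169 = ((-251 + 2*220900) + 173991) + 384488*(1/208169) = ((-251 + 441800) + 173991) + 29576/16013 = (441549 + 173991) + 29576/16013 = 615540 + 29576/16013 = 9856671596/16013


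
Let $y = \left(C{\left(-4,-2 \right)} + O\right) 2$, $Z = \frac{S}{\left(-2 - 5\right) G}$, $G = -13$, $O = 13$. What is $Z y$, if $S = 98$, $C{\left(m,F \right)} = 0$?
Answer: $28$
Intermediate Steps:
$Z = \frac{14}{13}$ ($Z = \frac{98}{\left(-2 - 5\right) \left(-13\right)} = \frac{98}{\left(-7\right) \left(-13\right)} = \frac{98}{91} = 98 \cdot \frac{1}{91} = \frac{14}{13} \approx 1.0769$)
$y = 26$ ($y = \left(0 + 13\right) 2 = 13 \cdot 2 = 26$)
$Z y = \frac{14}{13} \cdot 26 = 28$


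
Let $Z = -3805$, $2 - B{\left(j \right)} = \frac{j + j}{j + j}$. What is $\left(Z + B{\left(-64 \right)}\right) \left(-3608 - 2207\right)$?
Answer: $22120260$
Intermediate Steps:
$B{\left(j \right)} = 1$ ($B{\left(j \right)} = 2 - \frac{j + j}{j + j} = 2 - \frac{2 j}{2 j} = 2 - 2 j \frac{1}{2 j} = 2 - 1 = 1$)
$\left(Z + B{\left(-64 \right)}\right) \left(-3608 - 2207\right) = \left(-3805 + 1\right) \left(-3608 - 2207\right) = \left(-3804\right) \left(-5815\right) = 22120260$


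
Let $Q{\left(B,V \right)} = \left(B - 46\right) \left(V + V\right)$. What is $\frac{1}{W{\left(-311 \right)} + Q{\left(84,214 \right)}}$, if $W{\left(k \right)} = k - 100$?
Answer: $\frac{1}{15853} \approx 6.308 \cdot 10^{-5}$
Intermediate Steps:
$W{\left(k \right)} = -100 + k$
$Q{\left(B,V \right)} = 2 V \left(-46 + B\right)$ ($Q{\left(B,V \right)} = \left(-46 + B\right) 2 V = 2 V \left(-46 + B\right)$)
$\frac{1}{W{\left(-311 \right)} + Q{\left(84,214 \right)}} = \frac{1}{\left(-100 - 311\right) + 2 \cdot 214 \left(-46 + 84\right)} = \frac{1}{-411 + 2 \cdot 214 \cdot 38} = \frac{1}{-411 + 16264} = \frac{1}{15853}$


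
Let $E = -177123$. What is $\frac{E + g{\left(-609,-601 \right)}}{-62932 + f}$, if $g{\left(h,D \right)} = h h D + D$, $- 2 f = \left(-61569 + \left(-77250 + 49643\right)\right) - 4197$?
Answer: $\frac{446154410}{32491} \approx 13732.0$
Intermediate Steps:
$f = \frac{93373}{2}$ ($f = - \frac{\left(-61569 + \left(-77250 + 49643\right)\right) - 4197}{2} = - \frac{\left(-61569 - 27607\right) - 4197}{2} = - \frac{-89176 - 4197}{2} = \left(- \frac{1}{2}\right) \left(-93373\right) = \frac{93373}{2} \approx 46687.0$)
$g{\left(h,D \right)} = D + D h^{2}$ ($g{\left(h,D \right)} = h^{2} D + D = D h^{2} + D = D + D h^{2}$)
$\frac{E + g{\left(-609,-601 \right)}}{-62932 + f} = \frac{-177123 - 601 \left(1 + \left(-609\right)^{2}\right)}{-62932 + \frac{93373}{2}} = \frac{-177123 - 601 \left(1 + 370881\right)}{- \frac{32491}{2}} = \left(-177123 - 222900082\right) \left(- \frac{2}{32491}\right) = \left(-223077205\right) \left(- \frac{2}{32491}\right) = \frac{446154410}{32491}$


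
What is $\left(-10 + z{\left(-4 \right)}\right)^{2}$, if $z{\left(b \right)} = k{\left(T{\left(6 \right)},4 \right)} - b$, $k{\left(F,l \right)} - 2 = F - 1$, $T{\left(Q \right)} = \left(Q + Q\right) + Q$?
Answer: $169$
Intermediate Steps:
$T{\left(Q \right)} = 3 Q$ ($T{\left(Q \right)} = 2 Q + Q = 3 Q$)
$k{\left(F,l \right)} = 1 + F$ ($k{\left(F,l \right)} = 2 + \left(F - 1\right) = 2 + \left(-1 + F\right) = 1 + F$)
$z{\left(b \right)} = 19 - b$ ($z{\left(b \right)} = \left(1 + 3 \cdot 6\right) - b = \left(1 + 18\right) - b = 19 - b$)
$\left(-10 + z{\left(-4 \right)}\right)^{2} = \left(-10 + \left(19 - -4\right)\right)^{2} = \left(-10 + \left(19 + 4\right)\right)^{2} = \left(-10 + 23\right)^{2} = 13^{2} = 169$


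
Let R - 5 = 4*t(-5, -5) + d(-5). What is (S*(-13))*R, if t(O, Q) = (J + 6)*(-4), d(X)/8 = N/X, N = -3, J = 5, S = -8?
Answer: -86424/5 ≈ -17285.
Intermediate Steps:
d(X) = -24/X (d(X) = 8*(-3/X) = -24/X)
t(O, Q) = -44 (t(O, Q) = (5 + 6)*(-4) = 11*(-4) = -44)
R = -831/5 (R = 5 + (4*(-44) - 24/(-5)) = 5 + (-176 - 24*(-1/5)) = 5 + (-176 + 24/5) = 5 - 856/5 = -831/5 ≈ -166.20)
(S*(-13))*R = -8*(-13)*(-831/5) = 104*(-831/5) = -86424/5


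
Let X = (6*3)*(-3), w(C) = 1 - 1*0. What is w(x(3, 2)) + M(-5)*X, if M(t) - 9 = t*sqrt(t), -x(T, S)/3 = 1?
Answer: -485 + 270*I*sqrt(5) ≈ -485.0 + 603.74*I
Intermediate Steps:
x(T, S) = -3 (x(T, S) = -3*1 = -3)
w(C) = 1 (w(C) = 1 + 0 = 1)
X = -54 (X = 18*(-3) = -54)
M(t) = 9 + t**(3/2) (M(t) = 9 + t*sqrt(t) = 9 + t**(3/2))
w(x(3, 2)) + M(-5)*X = 1 + (9 + (-5)**(3/2))*(-54) = 1 + (9 - 5*I*sqrt(5))*(-54) = 1 + (-486 + 270*I*sqrt(5)) = -485 + 270*I*sqrt(5)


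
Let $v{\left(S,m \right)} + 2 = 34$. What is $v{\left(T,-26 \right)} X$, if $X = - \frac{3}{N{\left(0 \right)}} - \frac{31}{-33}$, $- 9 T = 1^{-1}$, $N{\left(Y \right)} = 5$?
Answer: $\frac{1792}{165} \approx 10.861$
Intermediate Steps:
$T = - \frac{1}{9}$ ($T = - \frac{1}{9 \cdot 1} = \left(- \frac{1}{9}\right) 1 = - \frac{1}{9} \approx -0.11111$)
$v{\left(S,m \right)} = 32$ ($v{\left(S,m \right)} = -2 + 34 = 32$)
$X = \frac{56}{165}$ ($X = - \frac{3}{5} - \frac{31}{-33} = \left(-3\right) \frac{1}{5} - - \frac{31}{33} = - \frac{3}{5} + \frac{31}{33} = \frac{56}{165} \approx 0.33939$)
$v{\left(T,-26 \right)} X = 32 \cdot \frac{56}{165} = \frac{1792}{165}$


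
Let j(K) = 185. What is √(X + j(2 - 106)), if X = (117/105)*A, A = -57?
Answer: 2*√37205/35 ≈ 11.022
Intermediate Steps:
X = -2223/35 (X = (117/105)*(-57) = (117*(1/105))*(-57) = (39/35)*(-57) = -2223/35 ≈ -63.514)
√(X + j(2 - 106)) = √(-2223/35 + 185) = √(4252/35) = 2*√37205/35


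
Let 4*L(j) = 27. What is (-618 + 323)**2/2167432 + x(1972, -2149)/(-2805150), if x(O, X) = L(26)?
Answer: 10170981191/253332161450 ≈ 0.040149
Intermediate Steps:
L(j) = 27/4 (L(j) = (1/4)*27 = 27/4)
x(O, X) = 27/4
(-618 + 323)**2/2167432 + x(1972, -2149)/(-2805150) = (-618 + 323)**2/2167432 + (27/4)/(-2805150) = (-295)**2*(1/2167432) + (27/4)*(-1/2805150) = 87025*(1/2167432) - 9/3740200 = 87025/2167432 - 9/3740200 = 10170981191/253332161450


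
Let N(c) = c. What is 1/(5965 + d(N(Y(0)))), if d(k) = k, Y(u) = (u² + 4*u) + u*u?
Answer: 1/5965 ≈ 0.00016764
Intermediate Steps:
Y(u) = 2*u² + 4*u (Y(u) = (u² + 4*u) + u² = 2*u² + 4*u)
1/(5965 + d(N(Y(0)))) = 1/(5965 + 2*0*(2 + 0)) = 1/(5965 + 2*0*2) = 1/(5965 + 0) = 1/5965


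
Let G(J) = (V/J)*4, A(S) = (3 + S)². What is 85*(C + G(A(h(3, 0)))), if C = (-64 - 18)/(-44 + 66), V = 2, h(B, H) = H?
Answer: -23885/99 ≈ -241.26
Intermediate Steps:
C = -41/11 (C = -82/22 = -82*1/22 = -41/11 ≈ -3.7273)
G(J) = 8/J (G(J) = (2/J)*4 = 8/J)
85*(C + G(A(h(3, 0)))) = 85*(-41/11 + 8/((3 + 0)²)) = 85*(-41/11 + 8/(3²)) = 85*(-41/11 + 8/9) = 85*(-281/99) = -23885/99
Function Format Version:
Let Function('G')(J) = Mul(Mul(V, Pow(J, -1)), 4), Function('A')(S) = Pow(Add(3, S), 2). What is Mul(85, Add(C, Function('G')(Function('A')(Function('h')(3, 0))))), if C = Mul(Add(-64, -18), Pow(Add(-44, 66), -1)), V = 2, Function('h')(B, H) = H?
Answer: Rational(-23885, 99) ≈ -241.26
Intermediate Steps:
C = Rational(-41, 11) (C = Mul(-82, Pow(22, -1)) = Mul(-82, Rational(1, 22)) = Rational(-41, 11) ≈ -3.7273)
Function('G')(J) = Mul(8, Pow(J, -1)) (Function('G')(J) = Mul(Mul(2, Pow(J, -1)), 4) = Mul(8, Pow(J, -1)))
Mul(85, Add(C, Function('G')(Function('A')(Function('h')(3, 0))))) = Mul(85, Add(Rational(-41, 11), Mul(8, Pow(Pow(Add(3, 0), 2), -1)))) = Mul(85, Add(Rational(-41, 11), Mul(8, Pow(Pow(3, 2), -1)))) = Mul(85, Add(Rational(-41, 11), Mul(8, Pow(9, -1)))) = Mul(85, Add(Rational(-41, 11), Mul(8, Rational(1, 9)))) = Mul(85, Add(Rational(-41, 11), Rational(8, 9))) = Mul(85, Rational(-281, 99)) = Rational(-23885, 99)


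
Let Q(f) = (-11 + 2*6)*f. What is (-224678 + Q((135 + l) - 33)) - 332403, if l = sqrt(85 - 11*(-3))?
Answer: -556979 + sqrt(118) ≈ -5.5697e+5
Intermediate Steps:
l = sqrt(118) (l = sqrt(85 + 33) = sqrt(118) ≈ 10.863)
Q(f) = f (Q(f) = (-11 + 12)*f = 1*f = f)
(-224678 + Q((135 + l) - 33)) - 332403 = (-224678 + ((135 + sqrt(118)) - 33)) - 332403 = (-224678 + (102 + sqrt(118))) - 332403 = (-224576 + sqrt(118)) - 332403 = -556979 + sqrt(118)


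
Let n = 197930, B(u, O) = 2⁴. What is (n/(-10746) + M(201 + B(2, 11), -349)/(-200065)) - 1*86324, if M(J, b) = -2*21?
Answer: -92813717832439/1074949245 ≈ -86342.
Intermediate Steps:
B(u, O) = 16
M(J, b) = -42
(n/(-10746) + M(201 + B(2, 11), -349)/(-200065)) - 1*86324 = (197930/(-10746) - 42/(-200065)) - 1*86324 = (197930*(-1/10746) - 42*(-1/200065)) - 86324 = (-98965/5373 + 42/200065) - 86324 = -19799207059/1074949245 - 86324 = -92813717832439/1074949245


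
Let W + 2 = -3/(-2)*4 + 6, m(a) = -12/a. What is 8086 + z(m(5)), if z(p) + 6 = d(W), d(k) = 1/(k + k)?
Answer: 161601/20 ≈ 8080.0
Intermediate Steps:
W = 10 (W = -2 + (-3/(-2)*4 + 6) = -2 + (-3*(-½)*4 + 6) = -2 + ((3/2)*4 + 6) = -2 + (6 + 6) = -2 + 12 = 10)
d(k) = 1/(2*k)
z(p) = -119/20 (z(p) = -6 + (½)/10 = -6 + (½)*(⅒) = -6 + 1/20 = -119/20)
8086 + z(m(5)) = 8086 - 119/20 = 161601/20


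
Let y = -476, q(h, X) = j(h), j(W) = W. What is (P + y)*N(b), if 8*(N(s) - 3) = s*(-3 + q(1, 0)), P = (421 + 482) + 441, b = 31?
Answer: -4123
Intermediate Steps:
q(h, X) = h
P = 1344 (P = 903 + 441 = 1344)
N(s) = 3 - s/4 (N(s) = 3 + (s*(-3 + 1))/8 = 3 + (s*(-2))/8 = 3 + (-2*s)/8 = 3 - s/4)
(P + y)*N(b) = (1344 - 476)*(3 - 1/4*31) = 868*(3 - 31/4) = 868*(-19/4) = -4123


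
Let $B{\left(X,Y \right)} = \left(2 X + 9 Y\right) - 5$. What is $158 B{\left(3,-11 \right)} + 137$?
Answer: $-15347$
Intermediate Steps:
$B{\left(X,Y \right)} = -5 + 2 X + 9 Y$
$158 B{\left(3,-11 \right)} + 137 = 158 \left(-5 + 2 \cdot 3 + 9 \left(-11\right)\right) + 137 = 158 \left(-5 + 6 - 99\right) + 137 = 158 \left(-98\right) + 137 = -15484 + 137 = -15347$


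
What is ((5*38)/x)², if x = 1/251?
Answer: 2274336100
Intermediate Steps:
x = 1/251 ≈ 0.0039841
((5*38)/x)² = ((5*38)/(1/251))² = (190*251)² = 47690² = 2274336100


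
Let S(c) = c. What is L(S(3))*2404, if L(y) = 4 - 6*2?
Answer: -19232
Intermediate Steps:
L(y) = -8 (L(y) = 4 - 1*12 = 4 - 12 = -8)
L(S(3))*2404 = -8*2404 = -19232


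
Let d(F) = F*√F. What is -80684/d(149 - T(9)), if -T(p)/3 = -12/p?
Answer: -80684*√145/21025 ≈ -46.210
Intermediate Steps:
T(p) = 36/p (T(p) = -(-36)/p = 36/p)
d(F) = F^(3/2)
-80684/d(149 - T(9)) = -80684/(149 - 36/9)^(3/2) = -80684/(149 - 1*4)^(3/2) = -80684/(149 - 4)^(3/2) = -80684*√145/21025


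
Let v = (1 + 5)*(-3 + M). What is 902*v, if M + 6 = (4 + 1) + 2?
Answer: -10824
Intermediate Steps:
M = 1 (M = -6 + ((4 + 1) + 2) = -6 + (5 + 2) = -6 + 7 = 1)
v = -12 (v = (1 + 5)*(-3 + 1) = 6*(-2) = -12)
902*v = 902*(-12) = -10824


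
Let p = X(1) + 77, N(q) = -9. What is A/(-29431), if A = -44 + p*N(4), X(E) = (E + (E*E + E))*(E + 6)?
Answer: 926/29431 ≈ 0.031463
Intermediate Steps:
X(E) = (6 + E)*(E² + 2*E) (X(E) = (E + (E² + E))*(6 + E) = (E + (E + E²))*(6 + E) = (E² + 2*E)*(6 + E) = (6 + E)*(E² + 2*E))
p = 98 (p = 1*(12 + 1² + 8*1) + 77 = 1*(12 + 1 + 8) + 77 = 1*21 + 77 = 21 + 77 = 98)
A = -926 (A = -44 + 98*(-9) = -44 - 882 = -926)
A/(-29431) = -926/(-29431) = -926*(-1/29431) = 926/29431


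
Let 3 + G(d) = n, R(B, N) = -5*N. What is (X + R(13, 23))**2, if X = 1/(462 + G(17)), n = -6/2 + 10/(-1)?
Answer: 2630561521/198916 ≈ 13224.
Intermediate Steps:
n = -13 (n = -6*1/2 + 10*(-1) = -3 - 10 = -13)
G(d) = -16 (G(d) = -3 - 13 = -16)
X = 1/446 (X = 1/(462 - 16) = 1/446 ≈ 0.0022422)
(X + R(13, 23))**2 = (1/446 - 5*23)**2 = (1/446 - 115)**2 = (-51289/446)**2 = 2630561521/198916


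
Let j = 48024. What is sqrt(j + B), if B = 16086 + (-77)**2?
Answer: sqrt(70039) ≈ 264.65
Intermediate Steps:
B = 22015 (B = 16086 + 5929 = 22015)
sqrt(j + B) = sqrt(48024 + 22015) = sqrt(70039)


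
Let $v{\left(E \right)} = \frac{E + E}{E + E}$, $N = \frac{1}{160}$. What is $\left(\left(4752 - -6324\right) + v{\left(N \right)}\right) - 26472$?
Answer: $-15395$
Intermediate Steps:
$N = \frac{1}{160} \approx 0.00625$
$v{\left(E \right)} = 1$ ($v{\left(E \right)} = \frac{2 E}{2 E} = 2 E \frac{1}{2 E} = 1$)
$\left(\left(4752 - -6324\right) + v{\left(N \right)}\right) - 26472 = \left(\left(4752 - -6324\right) + 1\right) - 26472 = \left(\left(4752 + 6324\right) + 1\right) - 26472 = \left(11076 + 1\right) - 26472 = 11077 - 26472 = -15395$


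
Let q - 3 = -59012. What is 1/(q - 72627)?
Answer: -1/131636 ≈ -7.5967e-6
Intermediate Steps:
q = -59009 (q = 3 - 59012 = -59009)
1/(q - 72627) = 1/(-59009 - 72627) = 1/(-131636) = -1/131636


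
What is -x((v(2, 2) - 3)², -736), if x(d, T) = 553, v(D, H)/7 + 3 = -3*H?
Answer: -553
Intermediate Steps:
v(D, H) = -21 - 21*H (v(D, H) = -21 + 7*(-3*H) = -21 - 21*H)
-x((v(2, 2) - 3)², -736) = -1*553 = -553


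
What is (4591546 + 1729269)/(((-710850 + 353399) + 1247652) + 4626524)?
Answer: 1264163/1103345 ≈ 1.1458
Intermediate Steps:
(4591546 + 1729269)/(((-710850 + 353399) + 1247652) + 4626524) = 6320815/((-357451 + 1247652) + 4626524) = 6320815/(890201 + 4626524) = 6320815/5516725 = 6320815*(1/5516725) = 1264163/1103345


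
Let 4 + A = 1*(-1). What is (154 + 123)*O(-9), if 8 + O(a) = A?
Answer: -3601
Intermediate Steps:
A = -5 (A = -4 + 1*(-1) = -4 - 1 = -5)
O(a) = -13 (O(a) = -8 - 5 = -13)
(154 + 123)*O(-9) = (154 + 123)*(-13) = 277*(-13) = -3601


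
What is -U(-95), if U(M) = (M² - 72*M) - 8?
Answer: -15857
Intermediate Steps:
U(M) = -8 + M² - 72*M
-U(-95) = -(-8 + (-95)² - 72*(-95)) = -(-8 + 9025 + 6840) = -1*15857 = -15857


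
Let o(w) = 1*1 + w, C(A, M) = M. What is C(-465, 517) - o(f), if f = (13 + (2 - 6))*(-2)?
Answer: 534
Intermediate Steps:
f = -18 (f = (13 - 4)*(-2) = 9*(-2) = -18)
o(w) = 1 + w
C(-465, 517) - o(f) = 517 - (1 - 18) = 517 - 1*(-17) = 517 + 17 = 534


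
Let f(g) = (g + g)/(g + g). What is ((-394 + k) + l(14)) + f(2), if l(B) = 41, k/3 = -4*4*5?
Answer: -592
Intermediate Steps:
f(g) = 1 (f(g) = (2*g)/((2*g)) = (2*g)*(1/(2*g)) = 1)
k = -240 (k = 3*(-4*4*5) = 3*(-16*5) = 3*(-80) = -240)
((-394 + k) + l(14)) + f(2) = ((-394 - 240) + 41) + 1 = (-634 + 41) + 1 = -593 + 1 = -592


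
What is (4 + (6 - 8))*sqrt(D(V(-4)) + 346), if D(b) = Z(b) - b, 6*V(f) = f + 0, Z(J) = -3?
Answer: 2*sqrt(3093)/3 ≈ 37.076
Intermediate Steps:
V(f) = f/6 (V(f) = (f + 0)/6 = f/6)
D(b) = -3 - b
(4 + (6 - 8))*sqrt(D(V(-4)) + 346) = (4 + (6 - 8))*sqrt((-3 - (-4)/6) + 346) = (4 - 2)*sqrt((-3 - 1*(-2/3)) + 346) = 2*sqrt((-3 + 2/3) + 346) = 2*sqrt(-7/3 + 346) = 2*sqrt(1031/3) = 2*(sqrt(3093)/3) = 2*sqrt(3093)/3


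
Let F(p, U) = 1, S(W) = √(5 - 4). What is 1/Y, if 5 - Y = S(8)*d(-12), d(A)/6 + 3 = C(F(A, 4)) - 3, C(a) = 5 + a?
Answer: ⅕ ≈ 0.20000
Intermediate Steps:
S(W) = 1 (S(W) = √1 = 1)
d(A) = 0 (d(A) = -18 + 6*((5 + 1) - 3) = -18 + 6*(6 - 3) = -18 + 6*3 = -18 + 18 = 0)
Y = 5 (Y = 5 - 0 = 5 - 1*0 = 5 + 0 = 5)
1/Y = 1/5 = ⅕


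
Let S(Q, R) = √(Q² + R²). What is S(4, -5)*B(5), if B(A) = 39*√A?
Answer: 39*√205 ≈ 558.39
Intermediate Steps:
S(4, -5)*B(5) = √(4² + (-5)²)*(39*√5) = √(16 + 25)*(39*√5) = √41*(39*√5) = 39*√205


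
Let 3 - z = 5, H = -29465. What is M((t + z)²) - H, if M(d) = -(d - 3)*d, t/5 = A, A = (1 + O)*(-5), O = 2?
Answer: -35105789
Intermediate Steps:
z = -2 (z = 3 - 1*5 = 3 - 5 = -2)
A = -15 (A = (1 + 2)*(-5) = 3*(-5) = -15)
t = -75 (t = 5*(-15) = -75)
M(d) = -d*(-3 + d) (M(d) = -(-3 + d)*d = -d*(-3 + d))
M((t + z)²) - H = (-75 - 2)²*(3 - (-75 - 2)²) - 1*(-29465) = (-77)²*(3 - 1*(-77)²) + 29465 = 5929*(3 - 1*5929) + 29465 = 5929*(3 - 5929) + 29465 = 5929*(-5926) + 29465 = -35135254 + 29465 = -35105789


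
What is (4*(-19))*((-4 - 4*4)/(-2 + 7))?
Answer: 304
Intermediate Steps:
(4*(-19))*((-4 - 4*4)/(-2 + 7)) = -76*(-4 - 16)/5 = -(-1520)/5 = -76*(-4) = 304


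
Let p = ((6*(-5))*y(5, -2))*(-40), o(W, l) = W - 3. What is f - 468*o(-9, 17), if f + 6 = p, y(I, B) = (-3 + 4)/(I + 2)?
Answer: 40470/7 ≈ 5781.4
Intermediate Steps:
o(W, l) = -3 + W
y(I, B) = 1/(2 + I)
p = 1200/7 (p = ((6*(-5))/(2 + 5))*(-40) = -30/7*(-40) = 1200/7 ≈ 171.43)
f = 1158/7 (f = -6 + 1200/7 = 1158/7 ≈ 165.43)
f - 468*o(-9, 17) = 1158/7 - 468*(-3 - 9) = 1158/7 - 468*(-12) = 1158/7 + 5616 = 40470/7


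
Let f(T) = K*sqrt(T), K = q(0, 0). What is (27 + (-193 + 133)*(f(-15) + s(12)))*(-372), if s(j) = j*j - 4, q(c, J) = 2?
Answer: 3114756 + 44640*I*sqrt(15) ≈ 3.1148e+6 + 1.7289e+5*I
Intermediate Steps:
s(j) = -4 + j**2 (s(j) = j**2 - 4 = -4 + j**2)
K = 2
f(T) = 2*sqrt(T)
(27 + (-193 + 133)*(f(-15) + s(12)))*(-372) = (27 + (-193 + 133)*(2*sqrt(-15) + (-4 + 12**2)))*(-372) = (27 - 60*(2*(I*sqrt(15)) + (-4 + 144)))*(-372) = (27 - 60*(2*I*sqrt(15) + 140))*(-372) = (27 - 60*(140 + 2*I*sqrt(15)))*(-372) = (27 + (-8400 - 120*I*sqrt(15)))*(-372) = (-8373 - 120*I*sqrt(15))*(-372) = 3114756 + 44640*I*sqrt(15)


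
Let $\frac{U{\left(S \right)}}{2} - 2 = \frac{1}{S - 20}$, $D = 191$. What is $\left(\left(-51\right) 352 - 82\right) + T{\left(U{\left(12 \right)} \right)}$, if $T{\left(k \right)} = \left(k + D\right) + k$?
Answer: $- \frac{35671}{2} \approx -17836.0$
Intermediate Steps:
$U{\left(S \right)} = 4 + \frac{2}{-20 + S}$ ($U{\left(S \right)} = 4 + \frac{2}{S - 20} = 4 + \frac{2}{-20 + S}$)
$T{\left(k \right)} = 191 + 2 k$ ($T{\left(k \right)} = \left(k + 191\right) + k = \left(191 + k\right) + k = 191 + 2 k$)
$\left(\left(-51\right) 352 - 82\right) + T{\left(U{\left(12 \right)} \right)} = \left(\left(-51\right) 352 - 82\right) + \left(191 + 2 \frac{2 \left(-39 + 2 \cdot 12\right)}{-20 + 12}\right) = \left(-17952 - 82\right) + \left(191 + 2 \frac{2 \left(-39 + 24\right)}{-8}\right) = -18034 + \left(191 + 2 \cdot 2 \left(- \frac{1}{8}\right) \left(-15\right)\right) = -18034 + \left(191 + 2 \cdot \frac{15}{4}\right) = -18034 + \left(191 + \frac{15}{2}\right) = -18034 + \frac{397}{2} = - \frac{35671}{2}$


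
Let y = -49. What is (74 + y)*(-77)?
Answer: -1925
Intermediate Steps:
(74 + y)*(-77) = (74 - 49)*(-77) = 25*(-77) = -1925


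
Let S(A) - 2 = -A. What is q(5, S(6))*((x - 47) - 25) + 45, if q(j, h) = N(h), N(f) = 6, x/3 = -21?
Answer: -765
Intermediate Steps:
S(A) = 2 - A
x = -63 (x = 3*(-21) = -63)
q(j, h) = 6
q(5, S(6))*((x - 47) - 25) + 45 = 6*((-63 - 47) - 25) + 45 = 6*(-110 - 25) + 45 = 6*(-135) + 45 = -810 + 45 = -765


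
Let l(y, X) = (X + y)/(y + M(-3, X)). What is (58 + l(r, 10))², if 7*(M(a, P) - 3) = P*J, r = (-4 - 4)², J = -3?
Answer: 674960400/192721 ≈ 3502.3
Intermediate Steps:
r = 64 (r = (-8)² = 64)
M(a, P) = 3 - 3*P/7 (M(a, P) = 3 + (P*(-3))/7 = 3 + (-3*P)/7 = 3 - 3*P/7)
l(y, X) = (X + y)/(3 + y - 3*X/7) (l(y, X) = (X + y)/(y + (3 - 3*X/7)) = (X + y)/(3 + y - 3*X/7))
(58 + l(r, 10))² = (58 + 7*(10 + 64)/(21 - 3*10 + 7*64))² = (58 + 7*74/(21 - 30 + 448))² = (58 + 7*74/439)² = (58 + 7*(1/439)*74)² = (58 + 518/439)² = (25980/439)² = 674960400/192721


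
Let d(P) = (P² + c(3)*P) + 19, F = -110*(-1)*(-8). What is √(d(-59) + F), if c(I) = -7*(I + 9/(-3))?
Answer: 2*√655 ≈ 51.186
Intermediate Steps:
c(I) = 21 - 7*I (c(I) = -7*(I + 9*(-⅓)) = -7*(I - 3) = -7*(-3 + I) = 21 - 7*I)
F = -880 (F = -11*(-10)*(-8) = 110*(-8) = -880)
d(P) = 19 + P² (d(P) = (P² + (21 - 7*3)*P) + 19 = (P² + (21 - 21)*P) + 19 = (P² + 0*P) + 19 = (P² + 0) + 19 = P² + 19 = 19 + P²)
√(d(-59) + F) = √((19 + (-59)²) - 880) = √((19 + 3481) - 880) = √(3500 - 880) = √2620 = 2*√655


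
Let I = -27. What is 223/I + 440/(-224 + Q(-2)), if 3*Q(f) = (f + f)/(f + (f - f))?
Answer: -18505/1809 ≈ -10.229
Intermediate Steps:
Q(f) = ⅔ (Q(f) = ((f + f)/(f + (f - f)))/3 = ((2*f)/(f + 0))/3 = ((2*f)/f)/3 = (⅓)*2 = ⅔)
223/I + 440/(-224 + Q(-2)) = 223/(-27) + 440/(-224 + ⅔) = 223*(-1/27) + 440/(-670/3) = -223/27 + 440*(-3/670) = -223/27 - 132/67 = -18505/1809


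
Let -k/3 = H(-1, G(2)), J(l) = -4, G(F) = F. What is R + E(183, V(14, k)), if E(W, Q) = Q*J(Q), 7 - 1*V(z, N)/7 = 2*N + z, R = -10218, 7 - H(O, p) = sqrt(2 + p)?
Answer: -10862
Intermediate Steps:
H(O, p) = 7 - sqrt(2 + p)
k = -15 (k = -3*(7 - sqrt(2 + 2)) = -3*(7 - sqrt(4)) = -3*(7 - 1*2) = -3*(7 - 2) = -3*5 = -15)
V(z, N) = 49 - 14*N - 7*z (V(z, N) = 49 - 7*(2*N + z) = 49 - 7*(z + 2*N) = 49 + (-14*N - 7*z) = 49 - 14*N - 7*z)
E(W, Q) = -4*Q (E(W, Q) = Q*(-4) = -4*Q)
R + E(183, V(14, k)) = -10218 - 4*(49 - 14*(-15) - 7*14) = -10218 - 4*(49 + 210 - 98) = -10218 - 4*161 = -10218 - 644 = -10862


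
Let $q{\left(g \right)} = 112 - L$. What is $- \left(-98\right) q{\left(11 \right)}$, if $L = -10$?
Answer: $11956$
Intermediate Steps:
$q{\left(g \right)} = 122$ ($q{\left(g \right)} = 112 - -10 = 112 + 10 = 122$)
$- \left(-98\right) q{\left(11 \right)} = - \left(-98\right) 122 = \left(-1\right) \left(-11956\right) = 11956$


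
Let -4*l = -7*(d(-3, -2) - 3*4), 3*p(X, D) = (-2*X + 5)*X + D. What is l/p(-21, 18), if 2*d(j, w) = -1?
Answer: 175/2584 ≈ 0.067724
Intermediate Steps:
d(j, w) = -½ (d(j, w) = (½)*(-1) = -½)
p(X, D) = D/3 + X*(5 - 2*X)/3 (p(X, D) = ((-2*X + 5)*X + D)/3 = ((5 - 2*X)*X + D)/3 = (X*(5 - 2*X) + D)/3 = (D + X*(5 - 2*X))/3 = D/3 + X*(5 - 2*X)/3)
l = -175/8 (l = -(-7)*(-½ - 3*4)/4 = -(-7)*(-½ - 12)/4 = -(-7)*(-25)/(4*2) = -¼*175/2 = -175/8 ≈ -21.875)
l/p(-21, 18) = -175/(8*(-⅔*(-21)² + (⅓)*18 + (5/3)*(-21))) = -175/(8*(-⅔*441 + 6 - 35)) = -175/(8*(-294 + 6 - 35)) = -175/8/(-323) = -175/8*(-1/323) = 175/2584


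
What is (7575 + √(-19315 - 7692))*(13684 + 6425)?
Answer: 152325675 + 20109*I*√27007 ≈ 1.5233e+8 + 3.3047e+6*I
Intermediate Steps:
(7575 + √(-19315 - 7692))*(13684 + 6425) = (7575 + √(-27007))*20109 = (7575 + I*√27007)*20109 = 152325675 + 20109*I*√27007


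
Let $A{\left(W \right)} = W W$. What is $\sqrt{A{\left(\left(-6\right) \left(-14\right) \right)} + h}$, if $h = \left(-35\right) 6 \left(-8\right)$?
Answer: $4 \sqrt{546} \approx 93.467$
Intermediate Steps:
$A{\left(W \right)} = W^{2}$
$h = 1680$ ($h = \left(-210\right) \left(-8\right) = 1680$)
$\sqrt{A{\left(\left(-6\right) \left(-14\right) \right)} + h} = \sqrt{\left(\left(-6\right) \left(-14\right)\right)^{2} + 1680} = \sqrt{84^{2} + 1680} = \sqrt{7056 + 1680} = \sqrt{8736} = 4 \sqrt{546}$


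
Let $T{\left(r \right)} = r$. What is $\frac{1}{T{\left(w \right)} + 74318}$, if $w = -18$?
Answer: $\frac{1}{74300} \approx 1.3459 \cdot 10^{-5}$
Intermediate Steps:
$\frac{1}{T{\left(w \right)} + 74318} = \frac{1}{-18 + 74318} = \frac{1}{74300}$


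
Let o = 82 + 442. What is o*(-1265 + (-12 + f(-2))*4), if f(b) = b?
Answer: -692204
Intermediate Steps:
o = 524
o*(-1265 + (-12 + f(-2))*4) = 524*(-1265 + (-12 - 2)*4) = 524*(-1265 - 14*4) = 524*(-1265 - 56) = 524*(-1321) = -692204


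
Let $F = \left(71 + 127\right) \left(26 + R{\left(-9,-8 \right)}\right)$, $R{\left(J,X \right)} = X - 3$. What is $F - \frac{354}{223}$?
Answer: $\frac{661956}{223} \approx 2968.4$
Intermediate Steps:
$R{\left(J,X \right)} = -3 + X$ ($R{\left(J,X \right)} = X - 3 = -3 + X$)
$F = 2970$ ($F = \left(71 + 127\right) \left(26 - 11\right) = 198 \left(26 - 11\right) = 198 \cdot 15 = 2970$)
$F - \frac{354}{223} = 2970 - \frac{354}{223} = \frac{661956}{223}$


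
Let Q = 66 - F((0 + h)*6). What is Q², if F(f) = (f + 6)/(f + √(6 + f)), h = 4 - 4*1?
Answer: (66 - √6)² ≈ 4038.7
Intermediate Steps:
h = 0 (h = 4 - 4 = 0)
F(f) = (6 + f)/(f + √(6 + f))
Q = 66 - √6 (Q = 66 - (6 + (0 + 0)*6)/((0 + 0)*6 + √(6 + (0 + 0)*6)) = 66 - (6 + 0*6)/(0*6 + √(6 + 0*6)) = 66 - (6 + 0)/(0 + √(6 + 0)) = 66 - 6/(0 + √6) = 66 - 6/(√6) = 66 - √6/6*6 = 66 - √6 ≈ 63.551)
Q² = (66 - √6)²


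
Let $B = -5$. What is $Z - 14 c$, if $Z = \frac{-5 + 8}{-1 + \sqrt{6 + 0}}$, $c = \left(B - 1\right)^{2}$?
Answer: $- \frac{2517}{5} + \frac{3 \sqrt{6}}{5} \approx -501.93$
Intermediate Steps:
$c = 36$ ($c = \left(-5 - 1\right)^{2} = \left(-6\right)^{2} = 36$)
$Z = \frac{3}{-1 + \sqrt{6}} \approx 2.0697$
$Z - 14 c = \left(\frac{3}{5} + \frac{3 \sqrt{6}}{5}\right) - 504 = - \frac{2517}{5} + \frac{3 \sqrt{6}}{5}$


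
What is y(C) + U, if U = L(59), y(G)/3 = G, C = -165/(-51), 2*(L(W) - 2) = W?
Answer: 1401/34 ≈ 41.206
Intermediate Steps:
L(W) = 2 + W/2
C = 55/17 (C = -165*(-1/51) = 55/17 ≈ 3.2353)
y(G) = 3*G
U = 63/2 (U = 2 + (½)*59 = 2 + 59/2 = 63/2 ≈ 31.500)
y(C) + U = 3*(55/17) + 63/2 = 165/17 + 63/2 = 1401/34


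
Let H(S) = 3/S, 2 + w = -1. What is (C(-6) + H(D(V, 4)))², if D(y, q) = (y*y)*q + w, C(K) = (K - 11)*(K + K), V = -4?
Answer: 154927809/3721 ≈ 41636.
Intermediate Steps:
w = -3 (w = -2 - 1 = -3)
C(K) = 2*K*(-11 + K) (C(K) = (-11 + K)*(2*K) = 2*K*(-11 + K))
D(y, q) = -3 + q*y² (D(y, q) = (y*y)*q - 3 = y²*q - 3 = q*y² - 3 = -3 + q*y²)
(C(-6) + H(D(V, 4)))² = (2*(-6)*(-11 - 6) + 3/(-3 + 4*(-4)²))² = (2*(-6)*(-17) + 3/(-3 + 4*16))² = (204 + 3/(-3 + 64))² = (204 + 3/61)² = (12447/61)² = 154927809/3721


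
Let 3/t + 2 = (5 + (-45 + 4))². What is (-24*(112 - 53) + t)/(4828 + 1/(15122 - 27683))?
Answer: -23015532861/78473992058 ≈ -0.29329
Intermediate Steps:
t = 3/1294 (t = 3/(-2 + (5 + (-45 + 4))²) = 3/(-2 + (5 - 41)²) = 3/(-2 + (-36)²) = 3/(-2 + 1296) = 3/1294 ≈ 0.0023184)
(-24*(112 - 53) + t)/(4828 + 1/(15122 - 27683)) = (-24*(112 - 53) + 3/1294)/(4828 + 1/(15122 - 27683)) = (-24*59 + 3/1294)/(4828 + 1/(-12561)) = (-1416 + 3/1294)/(4828 - 1/12561) = -1832301/(1294*60644507/12561) = -1832301/1294*12561/60644507 = -23015532861/78473992058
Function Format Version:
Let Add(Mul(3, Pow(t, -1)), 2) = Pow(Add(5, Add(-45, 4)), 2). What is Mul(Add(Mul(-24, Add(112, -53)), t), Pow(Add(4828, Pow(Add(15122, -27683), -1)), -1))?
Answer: Rational(-23015532861, 78473992058) ≈ -0.29329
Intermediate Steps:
t = Rational(3, 1294) (t = Mul(3, Pow(Add(-2, Pow(Add(5, Add(-45, 4)), 2)), -1)) = Mul(3, Pow(Add(-2, Pow(Add(5, -41), 2)), -1)) = Mul(3, Pow(Add(-2, Pow(-36, 2)), -1)) = Mul(3, Pow(Add(-2, 1296), -1)) = Mul(3, Pow(1294, -1)) = Mul(3, Rational(1, 1294)) = Rational(3, 1294) ≈ 0.0023184)
Mul(Add(Mul(-24, Add(112, -53)), t), Pow(Add(4828, Pow(Add(15122, -27683), -1)), -1)) = Mul(Add(Mul(-24, Add(112, -53)), Rational(3, 1294)), Pow(Add(4828, Pow(Add(15122, -27683), -1)), -1)) = Mul(Add(Mul(-24, 59), Rational(3, 1294)), Pow(Add(4828, Pow(-12561, -1)), -1)) = Mul(Add(-1416, Rational(3, 1294)), Pow(Add(4828, Rational(-1, 12561)), -1)) = Mul(Rational(-1832301, 1294), Pow(Rational(60644507, 12561), -1)) = Mul(Rational(-1832301, 1294), Rational(12561, 60644507)) = Rational(-23015532861, 78473992058)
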